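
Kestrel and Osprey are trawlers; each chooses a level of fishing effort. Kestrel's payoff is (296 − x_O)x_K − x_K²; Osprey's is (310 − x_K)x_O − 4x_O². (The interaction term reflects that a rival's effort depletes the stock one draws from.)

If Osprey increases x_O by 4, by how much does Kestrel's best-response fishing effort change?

-2

Expanding Kestrel's payoff: 296x_K − x_Ox_K − x_K².
∂π/∂x_K = 296 − x_O − 2x_K = 0, so x_K = 148 − 0.5x_O.
The reaction-function slope is −0.5, so a 4-unit rise in x_O moves x_K by −0.5 × 4 = −2. Kestrel's best response falls — the actions are strategic substitutes.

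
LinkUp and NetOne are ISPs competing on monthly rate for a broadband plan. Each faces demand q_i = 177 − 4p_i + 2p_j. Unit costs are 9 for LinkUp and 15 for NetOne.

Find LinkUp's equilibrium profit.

LinkUp's profit: π = (p_{LinkUp} − 9)(177 − 4p_{LinkUp} + 2p_{NetOne}).
∂π/∂p_{LinkUp} = 213 − 8p_{LinkUp} + 2p_{NetOne} = 0 ⇒ p_{LinkUp} = 26.625 + 0.25p_{NetOne}.
Similarly p_{NetOne} = 29.625 + 0.25p_{LinkUp}.
Plugging p_{NetOne} into LinkUp's best response: p_{LinkUp} = 26.625 + 0.25(29.625 + 0.25p_{LinkUp}) ⇒ 0.9375p_{LinkUp} = 1089/32, so p_{LinkUp} = 36.3.
Then p_{NetOne} = 29.625 + 0.25·36.3 = 38.7.
q_{LinkUp} = 177 − 4·36.3 + 2·38.7 = 109.2.
Profit = (36.3 − 9)·109.2 = 2981.16.

2981.16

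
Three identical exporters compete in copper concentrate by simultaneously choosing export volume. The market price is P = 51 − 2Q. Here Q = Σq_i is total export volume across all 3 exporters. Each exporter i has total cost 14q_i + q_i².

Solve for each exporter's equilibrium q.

A representative exporter's profit is π_i = q_i(51 − 2Q) − 14q_i − q_i², with Q = q_i + Σ_{j≠i} q_j.
First-order condition: 37 − 6q_i − 2Σ_{j≠i} q_j = 0.
In a symmetric equilibrium every exporter chooses the same q, so Σ_{j≠i} q_j = 2q. The condition becomes 37 − 10q = 0, giving q = 37/10 = 3.7.

3.7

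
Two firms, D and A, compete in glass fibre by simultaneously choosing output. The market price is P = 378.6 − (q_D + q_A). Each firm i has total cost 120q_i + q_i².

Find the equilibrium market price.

275.16

Firm D's profit: π = q_D(378.6 − (q_D + q_A)) − 120q_D − q_D².
∂π/∂q_D = 258.6 − 4q_D − q_A = 0, so q_D = 64.65 − 0.25q_A.
The game is symmetric, so in equilibrium q_A = q_D: the reaction function gives 1.25q_D = 64.65, hence q_D = 51.72.
Equilibrium price: P = 378.6 − 103.44 = 275.16.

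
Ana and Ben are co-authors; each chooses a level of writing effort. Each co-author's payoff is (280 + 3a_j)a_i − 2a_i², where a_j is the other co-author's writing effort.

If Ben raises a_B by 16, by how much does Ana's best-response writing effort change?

Ana's payoff is (280 + 3a_B)a_A − 2a_A².
∂π/∂a_A = 280 + 3a_B − 4a_A = 0, so a_A = 70 + 0.75a_B.
The reaction-function slope is 0.75, so a 16-unit rise in a_B moves a_A by 0.75 × 16 = 12. Ana's best response rises — the actions are strategic complements.

12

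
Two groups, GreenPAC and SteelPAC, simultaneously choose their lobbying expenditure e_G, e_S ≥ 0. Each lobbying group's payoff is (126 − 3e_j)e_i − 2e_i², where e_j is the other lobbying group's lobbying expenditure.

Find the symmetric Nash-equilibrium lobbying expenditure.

GreenPAC's payoff is (126 − 3e_S)e_G − 2e_G².
∂π/∂e_G = 126 − 3e_S − 4e_G = 0, so e_G = 31.5 − 0.75e_S.
The game is symmetric, so in equilibrium e_S = e_G: the reaction function gives 1.75e_G = 31.5, hence e_G = 18.

18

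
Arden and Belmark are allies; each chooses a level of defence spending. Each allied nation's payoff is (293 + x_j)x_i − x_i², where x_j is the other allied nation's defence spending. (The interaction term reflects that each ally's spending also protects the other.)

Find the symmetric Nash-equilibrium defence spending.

293

Arden's payoff is (293 + x_B)x_A − x_A².
∂π/∂x_A = 293 + x_B − 2x_A = 0, so x_A = 146.5 + 0.5x_B.
By symmetry x_B = x_A; substituting into the reaction function, 0.5x_A = 146.5 and x_A = 293.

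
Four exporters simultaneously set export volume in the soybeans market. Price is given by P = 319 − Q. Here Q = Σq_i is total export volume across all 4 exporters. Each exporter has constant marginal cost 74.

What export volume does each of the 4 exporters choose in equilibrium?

A representative exporter's profit is π_i = q_i(319 − Q) − 74q_i, with Q = q_i + Σ_{j≠i} q_j.
First-order condition: 245 − 2q_i − Σ_{j≠i} q_j = 0.
In a symmetric equilibrium every exporter chooses the same q, so Σ_{j≠i} q_j = 3q. The condition becomes 245 − 5q = 0, giving q = 245/5 = 49.

49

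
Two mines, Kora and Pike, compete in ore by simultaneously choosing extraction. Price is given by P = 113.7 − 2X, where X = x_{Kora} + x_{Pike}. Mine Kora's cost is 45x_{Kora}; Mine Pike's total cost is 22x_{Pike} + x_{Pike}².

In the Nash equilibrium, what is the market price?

Mine Kora's profit: π = x_{Kora}(113.7 − 2(x_{Kora} + x_{Pike})) − 45x_{Kora}.
∂π/∂x_{Kora} = 68.7 − 4x_{Kora} − 2x_{Pike} = 0, so x_{Kora} = 17.175 − 0.5x_{Pike}.
For Pike: ∂π/∂x_{Pike} = 91.7 − 6x_{Pike} − 2x_{Kora} = 0 ⇒ x_{Pike} = 917/60 − (1/3)x_{Kora}.
Plugging x_{Pike} into Kora's best response: x_{Kora} = 17.175 − 0.5(917/60 − (1/3)x_{Kora}) ⇒ (5/6)x_{Kora} = 143/15, so x_{Kora} = 11.44.
Then x_{Pike} = 917/60 − (1/3)·11.44 = 11.47.
Equilibrium price: P = 113.7 − 2·22.91 = 67.88.

67.88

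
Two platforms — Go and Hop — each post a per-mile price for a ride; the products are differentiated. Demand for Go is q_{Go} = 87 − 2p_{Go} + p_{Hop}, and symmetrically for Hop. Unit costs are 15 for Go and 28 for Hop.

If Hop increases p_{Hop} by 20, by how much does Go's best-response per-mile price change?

Go's profit: π = (p_{Go} − 15)(87 − 2p_{Go} + p_{Hop}).
∂π/∂p_{Go} = 117 − 4p_{Go} + p_{Hop} = 0 ⇒ p_{Go} = 29.25 + 0.25p_{Hop}.
The reaction-function slope is 0.25, so a 20-unit rise in p_{Hop} moves p_{Go} by 0.25 × 20 = 5. Go's best response rises — the actions are strategic complements.

5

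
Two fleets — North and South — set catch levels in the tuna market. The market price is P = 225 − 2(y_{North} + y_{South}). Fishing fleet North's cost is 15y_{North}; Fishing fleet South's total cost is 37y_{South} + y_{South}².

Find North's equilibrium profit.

3907.28

Fishing fleet North's profit: π = y_{North}(225 − 2(y_{North} + y_{South})) − 15y_{North}.
∂π/∂y_{North} = 210 − 4y_{North} − 2y_{South} = 0, so y_{North} = 52.5 − 0.5y_{South}.
For South: ∂π/∂y_{South} = 188 − 6y_{South} − 2y_{North} = 0 ⇒ y_{South} = 94/3 − (1/3)y_{North}.
Substituting the second reaction function into the first: y_{North} = 52.5 − 0.5(94/3 − (1/3)y_{North}), which gives (5/6)y_{North} = 221/6 ⇒ y_{North} = 44.2.
Then y_{South} = 94/3 − (1/3)·44.2 = 16.6.
Price P = 225 − 2·60.8 = 103.4.
North's profit: (103.4 − 15)·44.2 = 3907.28.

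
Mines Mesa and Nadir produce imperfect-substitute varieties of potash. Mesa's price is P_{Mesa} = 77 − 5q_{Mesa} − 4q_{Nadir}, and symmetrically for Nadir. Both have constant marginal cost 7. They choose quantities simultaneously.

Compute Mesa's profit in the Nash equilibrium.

Mine Mesa's profit: π = q_{Mesa}(77 − 5q_{Mesa} − 4q_{Nadir}) − 7q_{Mesa}.
∂π/∂q_{Mesa} = 70 − 10q_{Mesa} − 4q_{Nadir} = 0 ⇒ q_{Mesa} = 7 − 0.4q_{Nadir}.
By symmetry q_{Nadir} = q_{Mesa}; substituting into the reaction function, 1.4q_{Mesa} = 7 and q_{Mesa} = 5.
P_{Mesa} = 77 − 5·5 − 4·5 = 32.
Profit = (32 − 7)·5 = 125.

125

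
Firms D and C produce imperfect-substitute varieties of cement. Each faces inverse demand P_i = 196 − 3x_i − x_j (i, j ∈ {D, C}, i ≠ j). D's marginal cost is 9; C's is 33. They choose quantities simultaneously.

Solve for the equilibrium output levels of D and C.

Firm D's profit: π = x_D(196 − 3x_D − x_C) − 9x_D.
∂π/∂x_D = 187 − 6x_D − x_C = 0 ⇒ x_D = 187/6 − (1/6)x_C.
Similarly x_C = 163/6 − (1/6)x_D.
Plugging x_C into D's best response: x_D = 187/6 − (1/6)(163/6 − (1/6)x_D) ⇒ (35/36)x_D = 959/36, so x_D = 27.4.
Then x_C = 163/6 − (1/6)·27.4 = 22.6.

27.4, 22.6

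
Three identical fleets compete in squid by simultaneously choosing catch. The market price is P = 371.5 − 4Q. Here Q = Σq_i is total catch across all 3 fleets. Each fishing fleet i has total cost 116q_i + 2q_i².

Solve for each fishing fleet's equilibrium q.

A representative fishing fleet's profit is π_i = q_i(371.5 − 4Q) − 116q_i − 2q_i², with Q = q_i + Σ_{j≠i} q_j.
First-order condition: 255.5 − 12q_i − 4Σ_{j≠i} q_j = 0.
In a symmetric equilibrium every fishing fleet chooses the same q, so Σ_{j≠i} q_j = 2q. The condition becomes 255.5 − 20q = 0, giving q = 255.5/20 = 12.775.

12.775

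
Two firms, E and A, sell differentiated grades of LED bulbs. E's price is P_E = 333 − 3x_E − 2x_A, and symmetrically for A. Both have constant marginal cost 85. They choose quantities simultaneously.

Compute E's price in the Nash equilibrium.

178

Firm E's profit: π = x_E(333 − 3x_E − 2x_A) − 85x_E.
∂π/∂x_E = 248 − 6x_E − 2x_A = 0 ⇒ x_E = 124/3 − (1/3)x_A.
Setting x_E = x_A in the reaction function: x_E = 124/3 − (1/3)x_E, so x_E = (124/3) / (4/3) = 31.
P_E = 333 − 3·31 − 2·31 = 178.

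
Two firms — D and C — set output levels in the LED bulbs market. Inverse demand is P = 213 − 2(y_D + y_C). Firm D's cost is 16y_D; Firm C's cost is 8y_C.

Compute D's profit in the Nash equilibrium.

1984.5

Firm D's profit: π = y_D(213 − 2(y_D + y_C)) − 16y_D.
∂π/∂y_D = 197 − 4y_D − 2y_C = 0, so y_D = 49.25 − 0.5y_C.
By the same steps for C: y_C = 51.25 − 0.5y_D.
Substituting the second reaction function into the first: y_D = 49.25 − 0.5(51.25 − 0.5y_D), which gives 0.75y_D = 23.625 ⇒ y_D = 31.5.
Then y_C = 51.25 − 0.5·31.5 = 35.5.
Price P = 213 − 2·67 = 79.
D's profit: (79 − 16)·31.5 = 1984.5.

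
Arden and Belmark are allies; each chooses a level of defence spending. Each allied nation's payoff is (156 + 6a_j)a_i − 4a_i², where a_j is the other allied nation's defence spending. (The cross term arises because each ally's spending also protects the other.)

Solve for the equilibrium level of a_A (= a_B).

Arden's payoff is (156 + 6a_B)a_A − 4a_A².
∂π/∂a_A = 156 + 6a_B − 8a_A = 0, so a_A = 19.5 + 0.75a_B.
Setting a_A = a_B in the reaction function: a_A = 19.5 + 0.75a_A, so a_A = 19.5 / 0.25 = 78.

78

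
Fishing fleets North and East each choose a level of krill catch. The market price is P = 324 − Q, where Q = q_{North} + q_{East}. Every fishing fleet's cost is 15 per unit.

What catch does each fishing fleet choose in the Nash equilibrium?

103

Fishing fleet North's profit: π = q_{North}(324 − (q_{North} + q_{East})) − 15q_{North}.
∂π/∂q_{North} = 309 − 2q_{North} − q_{East} = 0, so q_{North} = 154.5 − 0.5q_{East}.
By symmetry q_{East} = q_{North}; substituting into the reaction function, 1.5q_{North} = 154.5 and q_{North} = 103.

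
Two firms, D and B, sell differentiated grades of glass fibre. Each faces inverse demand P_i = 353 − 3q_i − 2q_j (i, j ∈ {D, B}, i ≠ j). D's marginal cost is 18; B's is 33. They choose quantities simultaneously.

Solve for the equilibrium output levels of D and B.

42.8125, 39.0625

Firm D's profit: π = q_D(353 − 3q_D − 2q_B) − 18q_D.
∂π/∂q_D = 335 − 6q_D − 2q_B = 0 ⇒ q_D = 335/6 − (1/3)q_B.
Similarly q_B = 160/3 − (1/3)q_D.
Solving the two reaction functions simultaneously: (1 − (−1/3)(−1/3))q_D = 335/6 − (1/3)·(160/3), so (8/9)q_D = 685/18 and q_D = 42.8125.
Then q_B = 160/3 − (1/3)·42.8125 = 39.0625.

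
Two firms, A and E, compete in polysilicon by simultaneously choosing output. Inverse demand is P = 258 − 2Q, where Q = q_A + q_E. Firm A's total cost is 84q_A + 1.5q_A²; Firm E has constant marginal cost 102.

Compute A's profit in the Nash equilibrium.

896

Firm A's profit: π = q_A(258 − 2(q_A + q_E)) − 84q_A − 1.5q_A².
∂π/∂q_A = 174 − 7q_A − 2q_E = 0, so q_A = 174/7 − (2/7)q_E.
For E: ∂π/∂q_E = 156 − 4q_E − 2q_A = 0 ⇒ q_E = 39 − 0.5q_A.
Solving the two reaction functions simultaneously: (1 − (−2/7)(−0.5))q_A = 174/7 − (2/7)·39, so (6/7)q_A = 96/7 and q_A = 16.
Then q_E = 39 − 0.5·16 = 31.
Price P = 258 − 2·47 = 164.
A's profit: (164 − 84)·16 − 1.5(16)² = 896.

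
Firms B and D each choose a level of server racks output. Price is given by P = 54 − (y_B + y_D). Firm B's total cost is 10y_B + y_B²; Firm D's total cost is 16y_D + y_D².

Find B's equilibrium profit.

Firm B's profit: π = y_B(54 − (y_B + y_D)) − 10y_B − y_B².
∂π/∂y_B = 44 − 4y_B − y_D = 0, so y_B = 11 − 0.25y_D.
By the same steps for D: y_D = 9.5 − 0.25y_B.
Solving the two reaction functions simultaneously: (1 − (−0.25)(−0.25))y_B = 11 − 0.25·9.5, so 0.9375y_B = 8.625 and y_B = 9.2.
Then y_D = 9.5 − 0.25·9.2 = 7.2.
Price P = 54 − 16.4 = 37.6.
B's profit: (37.6 − 10)·9.2 − (9.2)² = 169.28.

169.28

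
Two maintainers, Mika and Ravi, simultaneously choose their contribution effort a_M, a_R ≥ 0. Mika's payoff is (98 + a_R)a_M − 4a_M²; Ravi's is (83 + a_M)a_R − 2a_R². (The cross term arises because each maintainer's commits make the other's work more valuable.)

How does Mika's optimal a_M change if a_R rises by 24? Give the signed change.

3

Expanding Mika's payoff: 98a_M + a_Ra_M − 4a_M².
∂π/∂a_M = 98 + a_R − 8a_M = 0, so a_M = 12.25 + 0.125a_R.
The reaction-function slope is 0.125, so a 24-unit rise in a_R moves a_M by 0.125 × 24 = 3. Mika's best response rises — the actions are strategic complements.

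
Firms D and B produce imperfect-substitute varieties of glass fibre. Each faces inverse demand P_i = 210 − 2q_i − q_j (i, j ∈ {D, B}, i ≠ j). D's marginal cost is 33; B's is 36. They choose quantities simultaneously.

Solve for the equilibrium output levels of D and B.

35.6, 34.6

Firm D's profit: π = q_D(210 − 2q_D − q_B) − 33q_D.
∂π/∂q_D = 177 − 4q_D − q_B = 0 ⇒ q_D = 44.25 − 0.25q_B.
Similarly q_B = 43.5 − 0.25q_D.
Substituting the second reaction function into the first: q_D = 44.25 − 0.25(43.5 − 0.25q_D), which gives 0.9375q_D = 33.375 ⇒ q_D = 35.6.
Then q_B = 43.5 − 0.25·35.6 = 34.6.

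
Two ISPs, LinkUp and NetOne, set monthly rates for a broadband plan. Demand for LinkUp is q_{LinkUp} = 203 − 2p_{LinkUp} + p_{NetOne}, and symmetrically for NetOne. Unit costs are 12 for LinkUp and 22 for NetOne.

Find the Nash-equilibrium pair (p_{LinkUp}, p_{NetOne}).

77, 81

LinkUp's profit: π = (p_{LinkUp} − 12)(203 − 2p_{LinkUp} + p_{NetOne}).
∂π/∂p_{LinkUp} = 227 − 4p_{LinkUp} + p_{NetOne} = 0 ⇒ p_{LinkUp} = 56.75 + 0.25p_{NetOne}.
Similarly p_{NetOne} = 61.75 + 0.25p_{LinkUp}.
Substituting the second reaction function into the first: p_{LinkUp} = 56.75 + 0.25(61.75 + 0.25p_{LinkUp}), which gives 0.9375p_{LinkUp} = 72.1875 ⇒ p_{LinkUp} = 77.
Then p_{NetOne} = 61.75 + 0.25·77 = 81.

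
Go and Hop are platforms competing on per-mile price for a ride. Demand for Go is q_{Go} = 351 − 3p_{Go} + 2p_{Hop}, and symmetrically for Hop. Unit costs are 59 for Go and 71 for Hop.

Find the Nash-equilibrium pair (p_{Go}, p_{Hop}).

134.25, 138.75

Go's profit: π = (p_{Go} − 59)(351 − 3p_{Go} + 2p_{Hop}).
∂π/∂p_{Go} = 528 − 6p_{Go} + 2p_{Hop} = 0 ⇒ p_{Go} = 88 + (1/3)p_{Hop}.
Similarly p_{Hop} = 94 + (1/3)p_{Go}.
Solving the two reaction functions simultaneously: (1 − (1/3)(1/3))p_{Go} = 88 + (1/3)·94, so (8/9)p_{Go} = 358/3 and p_{Go} = 134.25.
Then p_{Hop} = 94 + (1/3)·134.25 = 138.75.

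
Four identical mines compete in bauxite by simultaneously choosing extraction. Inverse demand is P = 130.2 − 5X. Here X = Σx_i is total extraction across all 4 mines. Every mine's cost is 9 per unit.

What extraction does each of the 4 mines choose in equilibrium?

4.848

A representative mine's profit is π_i = x_i(130.2 − 5X) − 9x_i, with X = x_i + Σ_{j≠i} x_j.
First-order condition: 121.2 − 10x_i − 5Σ_{j≠i} x_j = 0.
Imposing symmetry (x_j = x for all j) turns Σ_{j≠i} x_j into 3x, so 121.2 = 25x and x = 4.848.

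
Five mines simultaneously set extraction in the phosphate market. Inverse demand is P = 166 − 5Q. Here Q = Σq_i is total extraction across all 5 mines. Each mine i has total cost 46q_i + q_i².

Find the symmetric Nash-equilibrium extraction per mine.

3.75

A representative mine's profit is π_i = q_i(166 − 5Q) − 46q_i − q_i², with Q = q_i + Σ_{j≠i} q_j.
First-order condition: 120 − 12q_i − 5Σ_{j≠i} q_j = 0.
With identical mines, set every q_j = q: then 120 − 12q − 20q = 0, i.e. q = 120/32 = 3.75.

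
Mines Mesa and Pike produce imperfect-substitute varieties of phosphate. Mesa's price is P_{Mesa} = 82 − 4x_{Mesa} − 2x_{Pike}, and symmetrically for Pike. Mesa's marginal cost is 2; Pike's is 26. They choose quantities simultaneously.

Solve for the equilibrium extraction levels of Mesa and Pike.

8.8, 4.8

Mine Mesa's profit: π = x_{Mesa}(82 − 4x_{Mesa} − 2x_{Pike}) − 2x_{Mesa}.
∂π/∂x_{Mesa} = 80 − 8x_{Mesa} − 2x_{Pike} = 0 ⇒ x_{Mesa} = 10 − 0.25x_{Pike}.
Similarly x_{Pike} = 7 − 0.25x_{Mesa}.
Substituting the second reaction function into the first: x_{Mesa} = 10 − 0.25(7 − 0.25x_{Mesa}), which gives 0.9375x_{Mesa} = 8.25 ⇒ x_{Mesa} = 8.8.
Then x_{Pike} = 7 − 0.25·8.8 = 4.8.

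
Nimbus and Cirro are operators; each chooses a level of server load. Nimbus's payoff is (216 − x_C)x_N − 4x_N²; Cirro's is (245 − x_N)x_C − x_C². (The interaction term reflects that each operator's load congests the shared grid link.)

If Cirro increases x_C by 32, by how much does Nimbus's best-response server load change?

Expanding Nimbus's payoff: 216x_N − x_Cx_N − 4x_N².
∂π/∂x_N = 216 − x_C − 8x_N = 0, so x_N = 27 − 0.125x_C.
The reaction-function slope is −0.125, so a 32-unit rise in x_C moves x_N by −0.125 × 32 = −4. Nimbus's best response falls — the actions are strategic substitutes.

-4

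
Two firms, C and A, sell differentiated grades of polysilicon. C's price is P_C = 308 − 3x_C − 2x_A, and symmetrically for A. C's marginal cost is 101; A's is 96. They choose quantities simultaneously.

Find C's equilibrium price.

Firm C's profit: π = x_C(308 − 3x_C − 2x_A) − 101x_C.
∂π/∂x_C = 207 − 6x_C − 2x_A = 0 ⇒ x_C = 34.5 − (1/3)x_A.
Similarly x_A = 106/3 − (1/3)x_C.
Solving the two reaction functions simultaneously: (1 − (−1/3)(−1/3))x_C = 34.5 − (1/3)·(106/3), so (8/9)x_C = 409/18 and x_C = 25.5625.
Then x_A = 106/3 − (1/3)·25.5625 = 26.8125.
P_C = 308 − 3·25.5625 − 2·26.8125 = 177.6875.

177.6875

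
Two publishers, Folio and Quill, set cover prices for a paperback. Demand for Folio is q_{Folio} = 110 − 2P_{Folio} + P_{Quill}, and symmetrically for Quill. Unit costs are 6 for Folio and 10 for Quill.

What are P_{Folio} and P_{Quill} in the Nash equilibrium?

Folio's profit: π = (P_{Folio} − 6)(110 − 2P_{Folio} + P_{Quill}).
∂π/∂P_{Folio} = 122 − 4P_{Folio} + P_{Quill} = 0 ⇒ P_{Folio} = 30.5 + 0.25P_{Quill}.
Similarly P_{Quill} = 32.5 + 0.25P_{Folio}.
Substituting the second reaction function into the first: P_{Folio} = 30.5 + 0.25(32.5 + 0.25P_{Folio}), which gives 0.9375P_{Folio} = 38.625 ⇒ P_{Folio} = 41.2.
Then P_{Quill} = 32.5 + 0.25·41.2 = 42.8.

41.2, 42.8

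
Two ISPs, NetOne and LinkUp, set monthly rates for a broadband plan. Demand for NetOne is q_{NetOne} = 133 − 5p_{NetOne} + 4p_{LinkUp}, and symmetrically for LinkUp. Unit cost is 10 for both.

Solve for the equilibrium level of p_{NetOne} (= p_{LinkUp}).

30.5

NetOne's profit: π = (p_{NetOne} − 10)(133 − 5p_{NetOne} + 4p_{LinkUp}).
∂π/∂p_{NetOne} = 183 − 10p_{NetOne} + 4p_{LinkUp} = 0 ⇒ p_{NetOne} = 18.3 + 0.4p_{LinkUp}.
Setting p_{NetOne} = p_{LinkUp} in the reaction function: p_{NetOne} = 18.3 + 0.4p_{NetOne}, so p_{NetOne} = 18.3 / 0.6 = 30.5.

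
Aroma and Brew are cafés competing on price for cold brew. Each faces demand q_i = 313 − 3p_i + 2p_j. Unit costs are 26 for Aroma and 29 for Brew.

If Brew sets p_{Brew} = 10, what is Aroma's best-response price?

Aroma's profit: π = (p_{Aroma} − 26)(313 − 3p_{Aroma} + 2p_{Brew}).
∂π/∂p_{Aroma} = 391 − 6p_{Aroma} + 2p_{Brew} = 0 ⇒ p_{Aroma} = 391/6 + (1/3)p_{Brew}.
At p_{Brew} = 10: p_{Aroma} = 391/6 + (1/3)·10 = 68.5.

68.5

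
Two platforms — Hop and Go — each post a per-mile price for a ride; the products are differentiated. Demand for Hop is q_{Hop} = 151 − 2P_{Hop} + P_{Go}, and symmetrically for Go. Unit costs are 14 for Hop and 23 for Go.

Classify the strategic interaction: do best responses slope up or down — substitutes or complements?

Hop's profit: π = (P_{Hop} − 14)(151 − 2P_{Hop} + P_{Go}).
∂π/∂P_{Hop} = 179 − 4P_{Hop} + P_{Go} = 0 ⇒ P_{Hop} = 44.75 + 0.25P_{Go}.
The best-response slope dP_{Hop}/dP_{Go} = 0.25 > 0: the reaction function is upward-sloping, so the choices are strategic complements.

strategic complements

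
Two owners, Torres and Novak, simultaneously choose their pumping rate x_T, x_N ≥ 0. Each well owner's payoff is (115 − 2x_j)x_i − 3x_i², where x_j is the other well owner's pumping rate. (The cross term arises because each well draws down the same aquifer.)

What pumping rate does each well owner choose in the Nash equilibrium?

Torres's payoff is (115 − 2x_N)x_T − 3x_T².
∂π/∂x_T = 115 − 2x_N − 6x_T = 0, so x_T = 115/6 − (1/3)x_N.
Setting x_T = x_N in the reaction function: x_T = 115/6 − (1/3)x_T, so x_T = (115/6) / (4/3) = 14.375.

14.375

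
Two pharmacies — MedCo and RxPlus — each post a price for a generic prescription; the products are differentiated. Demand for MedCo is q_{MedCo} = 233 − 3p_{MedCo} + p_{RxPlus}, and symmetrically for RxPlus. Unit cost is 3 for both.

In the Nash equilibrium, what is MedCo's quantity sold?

MedCo's profit: π = (p_{MedCo} − 3)(233 − 3p_{MedCo} + p_{RxPlus}).
∂π/∂p_{MedCo} = 242 − 6p_{MedCo} + p_{RxPlus} = 0 ⇒ p_{MedCo} = 121/3 + (1/6)p_{RxPlus}.
The game is symmetric, so in equilibrium p_{RxPlus} = p_{MedCo}: the reaction function gives (5/6)p_{MedCo} = 121/3, hence p_{MedCo} = 48.4.
q_{MedCo} = 233 − 3·48.4 + 48.4 = 136.2.

136.2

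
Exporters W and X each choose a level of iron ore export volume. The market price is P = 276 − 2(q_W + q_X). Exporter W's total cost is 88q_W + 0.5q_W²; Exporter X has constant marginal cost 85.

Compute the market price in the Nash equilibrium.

Exporter W's profit: π = q_W(276 − 2(q_W + q_X)) − 88q_W − 0.5q_W².
∂π/∂q_W = 188 − 5q_W − 2q_X = 0, so q_W = 37.6 − 0.4q_X.
For X: ∂π/∂q_X = 191 − 4q_X − 2q_W = 0 ⇒ q_X = 47.75 − 0.5q_W.
Plugging q_X into W's best response: q_W = 37.6 − 0.4(47.75 − 0.5q_W) ⇒ 0.8q_W = 18.5, so q_W = 23.125.
Then q_X = 47.75 − 0.5·23.125 = 36.1875.
Equilibrium price: P = 276 − 2·59.3125 = 157.375.

157.375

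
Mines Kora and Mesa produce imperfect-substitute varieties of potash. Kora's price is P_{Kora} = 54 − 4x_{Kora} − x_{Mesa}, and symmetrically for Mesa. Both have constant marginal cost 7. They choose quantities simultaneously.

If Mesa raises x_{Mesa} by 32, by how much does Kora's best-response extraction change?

-4

Mine Kora's profit: π = x_{Kora}(54 − 4x_{Kora} − x_{Mesa}) − 7x_{Kora}.
∂π/∂x_{Kora} = 47 − 8x_{Kora} − x_{Mesa} = 0 ⇒ x_{Kora} = 5.875 − 0.125x_{Mesa}.
The reaction-function slope is −0.125, so a 32-unit rise in x_{Mesa} moves x_{Kora} by −0.125 × 32 = −4. Kora's best response falls — the actions are strategic substitutes.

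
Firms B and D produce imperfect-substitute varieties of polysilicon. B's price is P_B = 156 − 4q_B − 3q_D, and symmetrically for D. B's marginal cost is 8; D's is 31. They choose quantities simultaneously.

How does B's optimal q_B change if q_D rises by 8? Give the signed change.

Firm B's profit: π = q_B(156 − 4q_B − 3q_D) − 8q_B.
∂π/∂q_B = 148 − 8q_B − 3q_D = 0 ⇒ q_B = 18.5 − 0.375q_D.
The reaction-function slope is −0.375, so an 8-unit rise in q_D moves q_B by −0.375 × 8 = −3. B's best response falls — the actions are strategic substitutes.

-3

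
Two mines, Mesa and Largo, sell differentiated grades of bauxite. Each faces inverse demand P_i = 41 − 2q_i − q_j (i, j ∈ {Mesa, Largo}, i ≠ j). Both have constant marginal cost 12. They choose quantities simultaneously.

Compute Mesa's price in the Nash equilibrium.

Mine Mesa's profit: π = q_{Mesa}(41 − 2q_{Mesa} − q_{Largo}) − 12q_{Mesa}.
∂π/∂q_{Mesa} = 29 − 4q_{Mesa} − q_{Largo} = 0 ⇒ q_{Mesa} = 7.25 − 0.25q_{Largo}.
By symmetry q_{Largo} = q_{Mesa}; substituting into the reaction function, 1.25q_{Mesa} = 7.25 and q_{Mesa} = 5.8.
P_{Mesa} = 41 − 2·5.8 − 5.8 = 23.6.

23.6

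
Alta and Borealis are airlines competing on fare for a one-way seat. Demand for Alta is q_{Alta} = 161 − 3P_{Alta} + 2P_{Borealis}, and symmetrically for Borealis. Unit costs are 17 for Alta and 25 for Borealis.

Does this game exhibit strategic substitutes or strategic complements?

strategic complements

Alta's profit: π = (P_{Alta} − 17)(161 − 3P_{Alta} + 2P_{Borealis}).
∂π/∂P_{Alta} = 212 − 6P_{Alta} + 2P_{Borealis} = 0 ⇒ P_{Alta} = 106/3 + (1/3)P_{Borealis}.
The best-response slope dP_{Alta}/dP_{Borealis} = 1/3 > 0: the reaction function is upward-sloping, so the choices are strategic complements.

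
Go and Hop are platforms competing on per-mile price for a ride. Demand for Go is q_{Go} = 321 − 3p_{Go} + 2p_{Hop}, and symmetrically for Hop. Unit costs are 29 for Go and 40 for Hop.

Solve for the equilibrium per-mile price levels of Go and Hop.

Go's profit: π = (p_{Go} − 29)(321 − 3p_{Go} + 2p_{Hop}).
∂π/∂p_{Go} = 408 − 6p_{Go} + 2p_{Hop} = 0 ⇒ p_{Go} = 68 + (1/3)p_{Hop}.
Similarly p_{Hop} = 73.5 + (1/3)p_{Go}.
Substituting the second reaction function into the first: p_{Go} = 68 + (1/3)(73.5 + (1/3)p_{Go}), which gives (8/9)p_{Go} = 92.5 ⇒ p_{Go} = 104.0625.
Then p_{Hop} = 73.5 + (1/3)·104.0625 = 108.1875.

104.0625, 108.1875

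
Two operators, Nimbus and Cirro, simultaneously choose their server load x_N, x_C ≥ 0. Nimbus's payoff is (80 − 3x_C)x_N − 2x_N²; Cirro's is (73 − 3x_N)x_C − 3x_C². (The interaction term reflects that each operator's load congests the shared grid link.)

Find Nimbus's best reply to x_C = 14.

Expanding Nimbus's payoff: 80x_N − 3x_Cx_N − 2x_N².
∂π/∂x_N = 80 − 3x_C − 4x_N = 0, so x_N = 20 − 0.75x_C.
At x_C = 14: x_N = 20 − 0.75·14 = 9.5.

9.5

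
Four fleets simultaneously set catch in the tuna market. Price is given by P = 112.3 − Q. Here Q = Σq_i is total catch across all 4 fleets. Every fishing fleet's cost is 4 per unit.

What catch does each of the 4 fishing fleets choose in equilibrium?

A representative fishing fleet's profit is π_i = q_i(112.3 − Q) − 4q_i, with Q = q_i + Σ_{j≠i} q_j.
First-order condition: 108.3 − 2q_i − Σ_{j≠i} q_j = 0.
With identical fishing fleets, set every q_j = q: then 108.3 − 2q − 3q = 0, i.e. q = 108.3/5 = 21.66.

21.66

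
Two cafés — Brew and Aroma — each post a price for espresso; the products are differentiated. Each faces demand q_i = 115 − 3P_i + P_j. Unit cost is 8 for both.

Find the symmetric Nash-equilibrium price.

27.8

Brew's profit: π = (P_{Brew} − 8)(115 − 3P_{Brew} + P_{Aroma}).
∂π/∂P_{Brew} = 139 − 6P_{Brew} + P_{Aroma} = 0 ⇒ P_{Brew} = 139/6 + (1/6)P_{Aroma}.
Setting P_{Brew} = P_{Aroma} in the reaction function: P_{Brew} = 139/6 + (1/6)P_{Brew}, so P_{Brew} = (139/6) / (5/6) = 27.8.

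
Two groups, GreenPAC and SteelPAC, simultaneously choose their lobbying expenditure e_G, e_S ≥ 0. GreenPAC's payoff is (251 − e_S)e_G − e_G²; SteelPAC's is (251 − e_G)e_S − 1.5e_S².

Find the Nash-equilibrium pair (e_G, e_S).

Expanding GreenPAC's payoff: 251e_G − e_Se_G − e_G².
∂π/∂e_G = 251 − e_S − 2e_G = 0, so e_G = 125.5 − 0.5e_S.
Likewise for SteelPAC: e_S = 251/3 − (1/3)e_G.
Substituting the second reaction function into the first: e_G = 125.5 − 0.5(251/3 − (1/3)e_G), which gives (5/6)e_G = 251/3 ⇒ e_G = 100.4.
Then e_S = 251/3 − (1/3)·100.4 = 50.2.

100.4, 50.2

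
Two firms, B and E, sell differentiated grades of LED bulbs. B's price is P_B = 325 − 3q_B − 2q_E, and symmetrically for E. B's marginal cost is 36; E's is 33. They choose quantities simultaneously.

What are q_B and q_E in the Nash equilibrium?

35.9375, 36.6875

Firm B's profit: π = q_B(325 − 3q_B − 2q_E) − 36q_B.
∂π/∂q_B = 289 − 6q_B − 2q_E = 0 ⇒ q_B = 289/6 − (1/3)q_E.
Similarly q_E = 146/3 − (1/3)q_B.
Substituting the second reaction function into the first: q_B = 289/6 − (1/3)(146/3 − (1/3)q_B), which gives (8/9)q_B = 575/18 ⇒ q_B = 35.9375.
Then q_E = 146/3 − (1/3)·35.9375 = 36.6875.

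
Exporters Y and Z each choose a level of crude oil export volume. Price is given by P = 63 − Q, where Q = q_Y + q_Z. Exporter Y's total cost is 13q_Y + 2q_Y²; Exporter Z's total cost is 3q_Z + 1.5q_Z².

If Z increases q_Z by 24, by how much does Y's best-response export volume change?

Exporter Y's profit: π = q_Y(63 − (q_Y + q_Z)) − 13q_Y − 2q_Y².
∂π/∂q_Y = 50 − 6q_Y − q_Z = 0, so q_Y = 25/3 − (1/6)q_Z.
The reaction-function slope is −1/6, so a 24-unit rise in q_Z moves q_Y by −1/6 × 24 = −4. Y's best response falls — the actions are strategic substitutes.

-4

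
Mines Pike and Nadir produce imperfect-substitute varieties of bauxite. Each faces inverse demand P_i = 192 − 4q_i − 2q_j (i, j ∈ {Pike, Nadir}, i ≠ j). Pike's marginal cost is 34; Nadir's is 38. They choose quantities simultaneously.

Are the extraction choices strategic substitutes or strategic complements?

strategic substitutes

Mine Pike's profit: π = q_{Pike}(192 − 4q_{Pike} − 2q_{Nadir}) − 34q_{Pike}.
∂π/∂q_{Pike} = 158 − 8q_{Pike} − 2q_{Nadir} = 0 ⇒ q_{Pike} = 19.75 − 0.25q_{Nadir}.
The best-response slope dq_{Pike}/dq_{Nadir} = −0.25 < 0: the reaction function is downward-sloping, so the choices are strategic substitutes.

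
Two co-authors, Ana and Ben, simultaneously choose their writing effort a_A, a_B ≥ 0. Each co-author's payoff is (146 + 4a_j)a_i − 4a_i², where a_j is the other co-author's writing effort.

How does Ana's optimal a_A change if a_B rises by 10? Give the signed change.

Ana's payoff is (146 + 4a_B)a_A − 4a_A².
∂π/∂a_A = 146 + 4a_B − 8a_A = 0, so a_A = 18.25 + 0.5a_B.
The reaction-function slope is 0.5, so a 10-unit rise in a_B moves a_A by 0.5 × 10 = 5. Ana's best response rises — the actions are strategic complements.

5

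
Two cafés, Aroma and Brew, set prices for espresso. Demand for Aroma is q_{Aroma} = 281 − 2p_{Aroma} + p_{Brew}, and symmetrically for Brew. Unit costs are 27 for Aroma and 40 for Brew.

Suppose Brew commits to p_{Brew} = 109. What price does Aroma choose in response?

Aroma's profit: π = (p_{Aroma} − 27)(281 − 2p_{Aroma} + p_{Brew}).
∂π/∂p_{Aroma} = 335 − 4p_{Aroma} + p_{Brew} = 0 ⇒ p_{Aroma} = 83.75 + 0.25p_{Brew}.
At p_{Brew} = 109: p_{Aroma} = 83.75 + 0.25·109 = 111.

111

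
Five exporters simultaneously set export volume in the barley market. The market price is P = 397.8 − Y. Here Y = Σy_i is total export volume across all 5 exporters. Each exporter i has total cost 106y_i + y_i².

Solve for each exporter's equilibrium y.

A representative exporter's profit is π_i = y_i(397.8 − Y) − 106y_i − y_i², with Y = y_i + Σ_{j≠i} y_j.
First-order condition: 291.8 − 4y_i − Σ_{j≠i} y_j = 0.
Imposing symmetry (y_j = y for all j) turns Σ_{j≠i} y_j into 4y, so 291.8 = 8y and y = 36.475.

36.475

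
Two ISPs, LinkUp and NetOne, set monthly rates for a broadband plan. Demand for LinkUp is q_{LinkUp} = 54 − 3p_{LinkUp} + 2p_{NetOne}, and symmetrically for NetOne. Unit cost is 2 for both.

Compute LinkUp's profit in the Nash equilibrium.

507

LinkUp's profit: π = (p_{LinkUp} − 2)(54 − 3p_{LinkUp} + 2p_{NetOne}).
∂π/∂p_{LinkUp} = 60 − 6p_{LinkUp} + 2p_{NetOne} = 0 ⇒ p_{LinkUp} = 10 + (1/3)p_{NetOne}.
The game is symmetric, so in equilibrium p_{NetOne} = p_{LinkUp}: the reaction function gives (2/3)p_{LinkUp} = 10, hence p_{LinkUp} = 15.
q_{LinkUp} = 54 − 3·15 + 2·15 = 39.
Profit = (15 − 2)·39 = 507.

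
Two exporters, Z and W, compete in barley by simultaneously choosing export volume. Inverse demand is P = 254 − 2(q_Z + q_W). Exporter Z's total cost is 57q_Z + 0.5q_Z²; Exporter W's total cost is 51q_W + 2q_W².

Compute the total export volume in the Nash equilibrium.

49.75

Exporter Z's profit: π = q_Z(254 − 2(q_Z + q_W)) − 57q_Z − 0.5q_Z².
∂π/∂q_Z = 197 − 5q_Z − 2q_W = 0, so q_Z = 39.4 − 0.4q_W.
For W: ∂π/∂q_W = 203 − 8q_W − 2q_Z = 0 ⇒ q_W = 25.375 − 0.25q_Z.
Solving the two reaction functions simultaneously: (1 − (−0.4)(−0.25))q_Z = 39.4 − 0.4·25.375, so 0.9q_Z = 29.25 and q_Z = 32.5.
Then q_W = 25.375 − 0.25·32.5 = 17.25.
Total export volume: 32.5 + 17.25 = 49.75.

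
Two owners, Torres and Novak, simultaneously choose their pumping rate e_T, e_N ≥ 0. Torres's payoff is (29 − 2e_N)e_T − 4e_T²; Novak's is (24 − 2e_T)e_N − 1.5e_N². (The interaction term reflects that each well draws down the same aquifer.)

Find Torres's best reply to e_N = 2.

3.125

Expanding Torres's payoff: 29e_T − 2e_Ne_T − 4e_T².
∂π/∂e_T = 29 − 2e_N − 8e_T = 0, so e_T = 3.625 − 0.25e_N.
At e_N = 2: e_T = 3.625 − 0.25·2 = 3.125.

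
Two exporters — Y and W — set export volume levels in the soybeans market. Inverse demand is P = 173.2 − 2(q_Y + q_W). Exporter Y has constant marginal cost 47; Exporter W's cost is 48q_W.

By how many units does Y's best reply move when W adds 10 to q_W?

-5

Exporter Y's profit: π = q_Y(173.2 − 2(q_Y + q_W)) − 47q_Y.
∂π/∂q_Y = 126.2 − 4q_Y − 2q_W = 0, so q_Y = 31.55 − 0.5q_W.
The reaction-function slope is −0.5, so a 10-unit rise in q_W moves q_Y by −0.5 × 10 = −5. Y's best response falls — the actions are strategic substitutes.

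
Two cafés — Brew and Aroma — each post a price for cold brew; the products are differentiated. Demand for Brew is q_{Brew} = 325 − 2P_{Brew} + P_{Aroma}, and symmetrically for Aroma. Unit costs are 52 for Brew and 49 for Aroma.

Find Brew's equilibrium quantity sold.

Brew's profit: π = (P_{Brew} − 52)(325 − 2P_{Brew} + P_{Aroma}).
∂π/∂P_{Brew} = 429 − 4P_{Brew} + P_{Aroma} = 0 ⇒ P_{Brew} = 107.25 + 0.25P_{Aroma}.
Similarly P_{Aroma} = 105.75 + 0.25P_{Brew}.
Plugging P_{Aroma} into Brew's best response: P_{Brew} = 107.25 + 0.25(105.75 + 0.25P_{Brew}) ⇒ 0.9375P_{Brew} = 133.6875, so P_{Brew} = 142.6.
Then P_{Aroma} = 105.75 + 0.25·142.6 = 141.4.
q_{Brew} = 325 − 2·142.6 + 141.4 = 181.2.

181.2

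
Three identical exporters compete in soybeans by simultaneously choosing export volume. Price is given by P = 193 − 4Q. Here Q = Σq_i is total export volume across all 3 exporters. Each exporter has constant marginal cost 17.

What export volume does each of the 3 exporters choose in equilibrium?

11

A representative exporter's profit is π_i = q_i(193 − 4Q) − 17q_i, with Q = q_i + Σ_{j≠i} q_j.
First-order condition: 176 − 8q_i − 4Σ_{j≠i} q_j = 0.
In a symmetric equilibrium every exporter chooses the same q, so Σ_{j≠i} q_j = 2q. The condition becomes 176 − 16q = 0, giving q = 176/16 = 11.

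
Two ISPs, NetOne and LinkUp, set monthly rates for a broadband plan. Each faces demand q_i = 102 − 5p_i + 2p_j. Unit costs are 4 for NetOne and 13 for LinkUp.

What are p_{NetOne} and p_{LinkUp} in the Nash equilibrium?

16.1875, 19.9375

NetOne's profit: π = (p_{NetOne} − 4)(102 − 5p_{NetOne} + 2p_{LinkUp}).
∂π/∂p_{NetOne} = 122 − 10p_{NetOne} + 2p_{LinkUp} = 0 ⇒ p_{NetOne} = 12.2 + 0.2p_{LinkUp}.
Similarly p_{LinkUp} = 16.7 + 0.2p_{NetOne}.
Substituting the second reaction function into the first: p_{NetOne} = 12.2 + 0.2(16.7 + 0.2p_{NetOne}), which gives 0.96p_{NetOne} = 15.54 ⇒ p_{NetOne} = 16.1875.
Then p_{LinkUp} = 16.7 + 0.2·16.1875 = 19.9375.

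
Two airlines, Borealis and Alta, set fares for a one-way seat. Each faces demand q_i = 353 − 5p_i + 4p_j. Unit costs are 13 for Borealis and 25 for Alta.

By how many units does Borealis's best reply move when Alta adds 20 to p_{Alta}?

8

Borealis's profit: π = (p_{Borealis} − 13)(353 − 5p_{Borealis} + 4p_{Alta}).
∂π/∂p_{Borealis} = 418 − 10p_{Borealis} + 4p_{Alta} = 0 ⇒ p_{Borealis} = 41.8 + 0.4p_{Alta}.
The reaction-function slope is 0.4, so a 20-unit rise in p_{Alta} moves p_{Borealis} by 0.4 × 20 = 8. Borealis's best response rises — the actions are strategic complements.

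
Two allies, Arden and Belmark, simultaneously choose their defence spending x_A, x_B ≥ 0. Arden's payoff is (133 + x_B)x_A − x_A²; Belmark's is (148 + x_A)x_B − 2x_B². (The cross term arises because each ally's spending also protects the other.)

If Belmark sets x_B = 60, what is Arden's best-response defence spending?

96.5

Expanding Arden's payoff: 133x_A + x_Bx_A − x_A².
∂π/∂x_A = 133 + x_B − 2x_A = 0, so x_A = 66.5 + 0.5x_B.
At x_B = 60: x_A = 66.5 + 0.5·60 = 96.5.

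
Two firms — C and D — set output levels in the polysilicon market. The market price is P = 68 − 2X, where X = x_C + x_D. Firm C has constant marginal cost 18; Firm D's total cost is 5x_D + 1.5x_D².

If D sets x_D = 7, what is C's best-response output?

Firm C's profit: π = x_C(68 − 2(x_C + x_D)) − 18x_C.
∂π/∂x_C = 50 − 4x_C − 2x_D = 0, so x_C = 12.5 − 0.5x_D.
At x_D = 7: x_C = 12.5 − 0.5·7 = 9.

9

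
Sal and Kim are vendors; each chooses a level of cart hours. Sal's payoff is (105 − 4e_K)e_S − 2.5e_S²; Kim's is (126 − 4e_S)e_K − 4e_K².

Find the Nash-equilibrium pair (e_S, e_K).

Expanding Sal's payoff: 105e_S − 4e_Ke_S − 2.5e_S².
∂π/∂e_S = 105 − 4e_K − 5e_S = 0, so e_S = 21 − 0.8e_K.
Likewise for Kim: e_K = 15.75 − 0.5e_S.
Solving the two reaction functions simultaneously: (1 − (−0.8)(−0.5))e_S = 21 − 0.8·15.75, so 0.6e_S = 8.4 and e_S = 14.
Then e_K = 15.75 − 0.5·14 = 8.75.

14, 8.75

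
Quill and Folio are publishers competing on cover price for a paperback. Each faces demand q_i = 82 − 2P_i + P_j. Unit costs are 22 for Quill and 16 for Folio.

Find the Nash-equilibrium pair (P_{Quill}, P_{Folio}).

41.2, 38.8

Quill's profit: π = (P_{Quill} − 22)(82 − 2P_{Quill} + P_{Folio}).
∂π/∂P_{Quill} = 126 − 4P_{Quill} + P_{Folio} = 0 ⇒ P_{Quill} = 31.5 + 0.25P_{Folio}.
Similarly P_{Folio} = 28.5 + 0.25P_{Quill}.
Plugging P_{Folio} into Quill's best response: P_{Quill} = 31.5 + 0.25(28.5 + 0.25P_{Quill}) ⇒ 0.9375P_{Quill} = 38.625, so P_{Quill} = 41.2.
Then P_{Folio} = 28.5 + 0.25·41.2 = 38.8.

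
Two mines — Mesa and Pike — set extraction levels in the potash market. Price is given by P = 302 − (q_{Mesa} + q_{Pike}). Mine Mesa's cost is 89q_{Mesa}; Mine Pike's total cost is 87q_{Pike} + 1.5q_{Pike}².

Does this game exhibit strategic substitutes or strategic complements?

Mine Mesa's profit: π = q_{Mesa}(302 − (q_{Mesa} + q_{Pike})) − 89q_{Mesa}.
∂π/∂q_{Mesa} = 213 − 2q_{Mesa} − q_{Pike} = 0, so q_{Mesa} = 106.5 − 0.5q_{Pike}.
The best-response slope dq_{Mesa}/dq_{Pike} = −0.5 < 0: the reaction function is downward-sloping, so the choices are strategic substitutes.

strategic substitutes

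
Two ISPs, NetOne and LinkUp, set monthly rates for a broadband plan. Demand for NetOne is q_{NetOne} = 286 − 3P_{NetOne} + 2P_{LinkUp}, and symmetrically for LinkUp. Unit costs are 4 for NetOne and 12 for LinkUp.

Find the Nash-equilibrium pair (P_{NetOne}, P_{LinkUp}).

76, 79

NetOne's profit: π = (P_{NetOne} − 4)(286 − 3P_{NetOne} + 2P_{LinkUp}).
∂π/∂P_{NetOne} = 298 − 6P_{NetOne} + 2P_{LinkUp} = 0 ⇒ P_{NetOne} = 149/3 + (1/3)P_{LinkUp}.
Similarly P_{LinkUp} = 161/3 + (1/3)P_{NetOne}.
Plugging P_{LinkUp} into NetOne's best response: P_{NetOne} = 149/3 + (1/3)(161/3 + (1/3)P_{NetOne}) ⇒ (8/9)P_{NetOne} = 608/9, so P_{NetOne} = 76.
Then P_{LinkUp} = 161/3 + (1/3)·76 = 79.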